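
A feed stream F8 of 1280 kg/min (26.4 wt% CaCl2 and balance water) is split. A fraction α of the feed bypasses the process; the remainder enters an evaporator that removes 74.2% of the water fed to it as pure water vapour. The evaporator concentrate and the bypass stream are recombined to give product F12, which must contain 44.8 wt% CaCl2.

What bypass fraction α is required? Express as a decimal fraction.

All 1280×0.264 = 337.92 kg/min of CaCl2 reaches F12, so F12 = 337.92/0.448 = 754.29 kg/min and vapour = 525.71 kg/min.
The evaporator receives (1−α)·1280 of feed at 0.736 water and removes 0.742 of that water:
0.742×0.736×(1−α)×1280 = 525.71
(1−α) = 525.71/699.02 = 0.7521;  α = 0.2479.

0.248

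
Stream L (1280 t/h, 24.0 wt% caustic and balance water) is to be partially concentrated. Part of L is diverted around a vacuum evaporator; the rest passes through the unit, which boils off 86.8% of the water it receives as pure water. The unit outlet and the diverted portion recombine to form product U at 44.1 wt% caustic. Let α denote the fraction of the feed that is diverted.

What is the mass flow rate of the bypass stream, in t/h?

All 1280×0.240 = 307.2 t/h of caustic reaches U, so U = 307.2/0.441 = 696.6 t/h and vapour = 583.4 t/h.
The evaporator receives (1−α)·1280 of feed at 0.760 water and removes 0.868 of that water:
0.868×0.760×(1−α)×1280 = 583.4
(1−α) = 583.4/844.39 = 0.6909;  α = 0.3091.
Bypass flow = 0.3091×1280 = 395.63 t/h.

395.6 t/h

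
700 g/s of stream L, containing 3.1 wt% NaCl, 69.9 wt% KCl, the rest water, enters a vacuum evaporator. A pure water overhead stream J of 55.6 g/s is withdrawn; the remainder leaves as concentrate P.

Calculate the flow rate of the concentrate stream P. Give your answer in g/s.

644.4 g/s

Concentrate = 700 − 55.6 = 644.4 g/s.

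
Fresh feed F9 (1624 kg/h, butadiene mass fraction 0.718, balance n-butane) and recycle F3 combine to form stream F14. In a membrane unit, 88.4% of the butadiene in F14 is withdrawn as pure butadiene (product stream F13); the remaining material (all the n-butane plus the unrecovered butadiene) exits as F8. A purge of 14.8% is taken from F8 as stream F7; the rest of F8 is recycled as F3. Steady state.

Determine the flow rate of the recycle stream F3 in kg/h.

n-butane enters only via F9 and leaves only via the purge: 1624×0.282 = 0.148×(n-butane in F8), and the membrane unit passes all n-butane, so n-butane in F14 = n-butane in F8 = 3094.4 kg/h.
butadiene in F14: m_A = 1624×0.718 + (1−0.148)·(1−0.884)·m_A, so m_A = 1166/0.9012 = 1293.9 kg/h.
F8 = (1−0.884)×1293.9 + 3094.4 = 3244.5 kg/h.
Recycle F3 = (1−0.148)×3244.5 = 2764.3 kg/h.

2764 kg/h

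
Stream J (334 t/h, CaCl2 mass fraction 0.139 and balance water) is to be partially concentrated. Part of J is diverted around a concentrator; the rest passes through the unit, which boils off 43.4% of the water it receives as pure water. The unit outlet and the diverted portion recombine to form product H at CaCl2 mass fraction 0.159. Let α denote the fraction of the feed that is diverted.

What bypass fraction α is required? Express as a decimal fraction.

0.663

All 334×0.139 = 46.426 t/h of CaCl2 reaches H, so H = 46.426/0.159 = 291.99 t/h and vapour = 42.013 t/h.
The evaporator receives (1−α)·334 of feed at 0.861 water and removes 0.434 of that water:
0.434×0.861×(1−α)×334 = 42.013
(1−α) = 42.013/124.81 = 0.3366;  α = 0.6634.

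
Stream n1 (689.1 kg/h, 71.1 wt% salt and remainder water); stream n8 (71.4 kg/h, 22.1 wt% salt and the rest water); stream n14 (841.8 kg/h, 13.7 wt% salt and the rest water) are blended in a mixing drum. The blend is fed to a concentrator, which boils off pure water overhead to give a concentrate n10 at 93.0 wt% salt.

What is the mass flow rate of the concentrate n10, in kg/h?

salt entering = 689.1×0.711 + 71.4×0.221 + 841.8×0.137 = 621.06 kg/h.
All salt reports to n10, so n10 = 621.06/0.930 = 667.8 kg/h.

667.8 kg/h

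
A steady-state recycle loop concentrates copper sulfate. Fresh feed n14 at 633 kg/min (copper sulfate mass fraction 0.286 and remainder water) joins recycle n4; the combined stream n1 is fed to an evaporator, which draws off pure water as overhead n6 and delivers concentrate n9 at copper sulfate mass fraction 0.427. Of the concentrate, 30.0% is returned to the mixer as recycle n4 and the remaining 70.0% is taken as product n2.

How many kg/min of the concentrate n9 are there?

Overall copper sulfate balance (none leaves overhead): copper sulfate in fresh feed = copper sulfate in product, i.e. 633×0.286 = (1−0.300)·n9·0.427.
n9 = 181.04/(0.427×0.700) = 605.68 kg/min.

605.7 kg/min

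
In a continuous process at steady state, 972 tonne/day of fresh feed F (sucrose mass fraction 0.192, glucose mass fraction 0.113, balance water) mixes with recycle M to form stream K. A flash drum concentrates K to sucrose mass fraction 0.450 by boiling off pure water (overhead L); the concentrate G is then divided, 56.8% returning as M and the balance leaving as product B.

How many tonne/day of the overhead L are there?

557.3 tonne/day

Overall sucrose balance (none leaves overhead): sucrose in fresh feed = sucrose in product, i.e. 972×0.192 = (1−0.568)·G·0.450.
G = 186.62/(0.450×0.432) = 960 tonne/day.
Recycle M = 0.568×960 = 545.28 tonne/day.
Combined feed K = 972 + 545.28 = 1517.3 tonne/day.
Overhead L = K − G = 1517.3 − 960 = 557.28 tonne/day.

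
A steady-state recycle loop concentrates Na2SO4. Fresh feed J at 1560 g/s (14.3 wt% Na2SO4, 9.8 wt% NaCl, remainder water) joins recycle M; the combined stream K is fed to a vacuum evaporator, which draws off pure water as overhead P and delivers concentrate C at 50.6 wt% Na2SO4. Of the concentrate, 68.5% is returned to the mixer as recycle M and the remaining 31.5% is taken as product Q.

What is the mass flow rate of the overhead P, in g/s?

Overall Na2SO4 balance (none leaves overhead): Na2SO4 in fresh feed = Na2SO4 in product, i.e. 1560×0.143 = (1−0.685)·C·0.506.
C = 223.08/(0.506×0.315) = 1399.6 g/s.
Recycle M = 0.685×1399.6 = 958.72 g/s.
Combined feed K = 1560 + 958.72 = 2518.7 g/s.
Overhead P = K − C = 2518.7 − 1399.6 = 1119.1 g/s.

1119 g/s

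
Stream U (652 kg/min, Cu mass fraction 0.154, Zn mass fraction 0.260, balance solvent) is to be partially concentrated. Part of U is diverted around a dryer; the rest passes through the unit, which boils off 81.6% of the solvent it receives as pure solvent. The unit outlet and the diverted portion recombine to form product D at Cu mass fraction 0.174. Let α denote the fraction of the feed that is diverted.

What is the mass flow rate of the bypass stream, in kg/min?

495.3 kg/min

All 652×0.154 = 100.41 kg/min of Cu reaches D, so D = 100.41/0.174 = 577.06 kg/min and vapour = 74.943 kg/min.
The evaporator receives (1−α)·652 of feed at 0.586 solvent and removes 0.816 of that solvent:
0.816×0.586×(1−α)×652 = 74.943
(1−α) = 74.943/311.77 = 0.2404;  α = 0.7596.
Bypass flow = 0.7596×652 = 495.27 kg/min.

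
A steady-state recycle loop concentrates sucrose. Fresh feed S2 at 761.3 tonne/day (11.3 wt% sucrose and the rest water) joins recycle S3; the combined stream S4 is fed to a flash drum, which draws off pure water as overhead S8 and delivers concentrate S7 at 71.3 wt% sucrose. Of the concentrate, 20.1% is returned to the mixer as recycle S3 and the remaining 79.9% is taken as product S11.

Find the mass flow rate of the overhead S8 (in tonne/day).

Overall sucrose balance (none leaves overhead): sucrose in fresh feed = sucrose in product, i.e. 761.3×0.113 = (1−0.201)·S7·0.713.
S7 = 86.027/(0.713×0.799) = 151.01 tonne/day.
Recycle S3 = 0.201×151.01 = 30.352 tonne/day.
Combined feed S4 = 761.3 + 30.352 = 791.65 tonne/day.
Overhead S8 = S4 − S7 = 791.65 − 151.01 = 640.65 tonne/day.

640.6 tonne/day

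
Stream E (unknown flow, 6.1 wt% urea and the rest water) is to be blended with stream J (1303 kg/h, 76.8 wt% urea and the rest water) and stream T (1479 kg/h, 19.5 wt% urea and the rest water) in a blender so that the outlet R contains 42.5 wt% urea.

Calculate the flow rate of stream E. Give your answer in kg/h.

Let E be the unknown flow. Total out = 2782 + E.
urea balance: 1289.1 + 0.061·E = 0.425·(2782 + E)
(0.061 − 0.425)·E = 0.425×2782 − 1289.1 = -106.76
E = -106.76 / -0.364 = 293.29 kg/h

293.3 kg/h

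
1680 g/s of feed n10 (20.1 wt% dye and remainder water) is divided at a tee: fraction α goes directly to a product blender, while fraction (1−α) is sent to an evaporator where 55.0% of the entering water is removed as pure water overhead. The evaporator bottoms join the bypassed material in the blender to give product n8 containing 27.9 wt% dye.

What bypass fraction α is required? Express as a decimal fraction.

All 1680×0.201 = 337.68 g/s of dye reaches n8, so n8 = 337.68/0.279 = 1210.3 g/s and vapour = 469.68 g/s.
The evaporator receives (1−α)·1680 of feed at 0.799 water and removes 0.550 of that water:
0.550×0.799×(1−α)×1680 = 469.68
(1−α) = 469.68/738.28 = 0.6362;  α = 0.3638.

0.364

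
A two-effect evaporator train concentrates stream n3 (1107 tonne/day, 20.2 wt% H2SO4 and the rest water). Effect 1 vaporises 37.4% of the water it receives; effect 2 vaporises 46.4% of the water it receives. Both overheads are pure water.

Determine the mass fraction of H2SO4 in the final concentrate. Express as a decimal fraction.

water in feed = 1107×0.798 = 883.39 tonne/day.
After stage 1: water left = (1−0.374)×883.39 = 553; stream total = 776.61 tonne/day.
After stage 2: water left = (1−0.464)×553 = 296.41; final concentrate = 520.02 tonne/day.
H2SO4 fraction = 223.61/520.02 = 0.430.

0.430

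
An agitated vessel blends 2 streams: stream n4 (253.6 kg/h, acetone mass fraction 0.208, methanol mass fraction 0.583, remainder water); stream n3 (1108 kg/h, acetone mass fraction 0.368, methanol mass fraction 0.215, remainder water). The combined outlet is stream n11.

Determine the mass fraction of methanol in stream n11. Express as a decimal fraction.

Total flow out = 253.6 + 1108 = 1361.6 kg/h.
methanol in = 253.6×0.583 + 1108×0.215 = 386.07 kg/h.
methanol mass fraction in n11 = 386.07/1361.6 = 0.284.

0.284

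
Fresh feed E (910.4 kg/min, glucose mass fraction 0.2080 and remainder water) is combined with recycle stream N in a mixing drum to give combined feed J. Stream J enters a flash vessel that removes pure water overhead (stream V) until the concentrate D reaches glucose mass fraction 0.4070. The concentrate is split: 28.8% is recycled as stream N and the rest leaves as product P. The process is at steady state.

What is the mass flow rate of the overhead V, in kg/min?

445.1 kg/min

Overall glucose balance (none leaves overhead): glucose in fresh feed = glucose in product, i.e. 910.4×0.208 = (1−0.288)·D·0.407.
D = 189.36/(0.407×0.712) = 653.46 kg/min.
Recycle N = 0.288×653.46 = 188.2 kg/min.
Combined feed J = 910.4 + 188.2 = 1098.6 kg/min.
Overhead V = J − D = 1098.6 − 653.46 = 445.13 kg/min.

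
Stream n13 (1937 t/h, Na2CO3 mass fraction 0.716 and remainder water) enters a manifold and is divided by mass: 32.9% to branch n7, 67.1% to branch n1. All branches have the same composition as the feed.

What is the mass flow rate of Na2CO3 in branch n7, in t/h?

Branch n7 total = 0.329×1937 = 637.27 t/h.
Na2CO3 in n7 = 0.716×637.27 = 456.29 t/h.

456.3 t/h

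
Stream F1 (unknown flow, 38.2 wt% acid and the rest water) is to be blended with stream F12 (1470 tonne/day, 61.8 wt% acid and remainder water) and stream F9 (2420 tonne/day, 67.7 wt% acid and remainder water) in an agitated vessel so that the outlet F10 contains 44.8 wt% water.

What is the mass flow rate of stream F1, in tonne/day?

2350 tonne/day

Let F1 be the unknown flow. Total out = 3890 + F1.
water balance: 1343.2 + 0.618·F1 = 0.448·(3890 + F1)
(0.618 − 0.448)·F1 = 0.448×3890 − 1343.2 = 399.52
F1 = 399.52 / 0.170 = 2350.1 tonne/day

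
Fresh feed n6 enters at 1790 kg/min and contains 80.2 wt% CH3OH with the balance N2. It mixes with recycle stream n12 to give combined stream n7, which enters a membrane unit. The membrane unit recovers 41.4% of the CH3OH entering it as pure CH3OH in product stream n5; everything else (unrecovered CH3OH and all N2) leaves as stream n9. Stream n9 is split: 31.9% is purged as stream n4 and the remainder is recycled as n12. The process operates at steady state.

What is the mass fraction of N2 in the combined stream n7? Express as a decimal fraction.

N2 enters only via n6 and leaves only via the purge: 1790×0.198 = 0.319×(N2 in n9), and the membrane unit passes all N2, so N2 in n7 = N2 in n9 = 1111 kg/min.
CH3OH in n7: m_A = 1790×0.802 + (1−0.319)·(1−0.414)·m_A, so m_A = 1435.6/0.6009 = 2388.9 kg/min.
n7 = 2388.9 + 1111 = 3499.9 kg/min.
N2 fraction in n7 = 1111/3499.9 = 0.3174.

0.3174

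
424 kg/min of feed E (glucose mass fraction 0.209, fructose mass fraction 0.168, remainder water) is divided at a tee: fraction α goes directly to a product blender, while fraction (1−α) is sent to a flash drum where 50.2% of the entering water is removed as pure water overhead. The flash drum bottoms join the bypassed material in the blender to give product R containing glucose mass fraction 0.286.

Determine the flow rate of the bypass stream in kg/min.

59 kg/min

All 424×0.209 = 88.616 kg/min of glucose reaches R, so R = 88.616/0.286 = 309.85 kg/min and vapour = 114.15 kg/min.
The evaporator receives (1−α)·424 of feed at 0.623 water and removes 0.502 of that water:
0.502×0.623×(1−α)×424 = 114.15
(1−α) = 114.15/132.6 = 0.8609;  α = 0.1391.
Bypass flow = 0.1391×424 = 58.995 kg/min.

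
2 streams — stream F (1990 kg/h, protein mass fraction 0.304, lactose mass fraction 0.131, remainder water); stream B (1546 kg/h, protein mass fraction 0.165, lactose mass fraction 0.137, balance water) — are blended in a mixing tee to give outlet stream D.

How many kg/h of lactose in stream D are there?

lactose out = lactose in = 1990×0.131 + 1546×0.137 = 472.49 kg/h.

472.5 kg/h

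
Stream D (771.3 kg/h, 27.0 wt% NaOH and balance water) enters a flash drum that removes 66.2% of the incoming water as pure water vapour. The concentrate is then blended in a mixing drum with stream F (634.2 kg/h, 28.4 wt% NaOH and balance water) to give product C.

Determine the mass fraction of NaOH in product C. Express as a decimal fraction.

0.376

Vapour removed = 0.662×0.730×771.3 = 372.74 kg/h; concentrate = 398.56 kg/h.
NaOH reaching the mixer = 208.25 (from concentrate) + 634.2×0.284 = 388.36 kg/h.
Product flow = 398.56 + 634.2 = 1032.8 kg/h; NaOH fraction = 0.376.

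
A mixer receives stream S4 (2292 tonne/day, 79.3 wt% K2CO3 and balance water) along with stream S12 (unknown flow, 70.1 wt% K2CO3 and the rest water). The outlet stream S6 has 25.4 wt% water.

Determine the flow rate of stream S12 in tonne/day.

Let S12 be the unknown flow. Total out = 2292 + S12.
water balance: 474.44 + 0.299·S12 = 0.254·(2292 + S12)
(0.299 − 0.254)·S12 = 0.254×2292 − 474.44 = 107.72
S12 = 107.72 / 0.045 = 2393.9 tonne/day

2394 tonne/day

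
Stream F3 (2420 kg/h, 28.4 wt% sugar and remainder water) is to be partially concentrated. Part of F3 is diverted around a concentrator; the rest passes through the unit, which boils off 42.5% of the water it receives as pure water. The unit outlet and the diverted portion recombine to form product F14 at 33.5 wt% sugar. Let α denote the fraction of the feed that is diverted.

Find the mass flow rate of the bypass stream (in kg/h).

All 2420×0.284 = 687.28 kg/h of sugar reaches F14, so F14 = 687.28/0.335 = 2051.6 kg/h and vapour = 368.42 kg/h.
The evaporator receives (1−α)·2420 of feed at 0.716 water and removes 0.425 of that water:
0.425×0.716×(1−α)×2420 = 368.42
(1−α) = 368.42/736.41 = 0.5003;  α = 0.4997.
Bypass flow = 0.4997×2420 = 1209.3 kg/h.

1209 kg/h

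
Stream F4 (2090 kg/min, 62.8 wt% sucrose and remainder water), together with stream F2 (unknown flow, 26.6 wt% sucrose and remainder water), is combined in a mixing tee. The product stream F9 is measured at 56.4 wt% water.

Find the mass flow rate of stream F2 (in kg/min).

Let F2 be the unknown flow. Total out = 2090 + F2.
water balance: 777.48 + 0.734·F2 = 0.564·(2090 + F2)
(0.734 − 0.564)·F2 = 0.564×2090 − 777.48 = 401.28
F2 = 401.28 / 0.170 = 2360.5 kg/min

2360 kg/min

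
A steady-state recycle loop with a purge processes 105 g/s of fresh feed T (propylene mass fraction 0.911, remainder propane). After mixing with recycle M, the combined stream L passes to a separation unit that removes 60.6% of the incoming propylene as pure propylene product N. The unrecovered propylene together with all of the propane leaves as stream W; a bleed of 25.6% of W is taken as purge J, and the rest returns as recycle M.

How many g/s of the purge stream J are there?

propane enters only via T and leaves only via the purge: 105×0.089 = 0.256×(propane in W), and the separation unit passes all propane, so propane in L = propane in W = 36.504 g/s.
propylene in L: m_A = 105×0.911 + (1−0.256)·(1−0.606)·m_A, so m_A = 95.655/0.7069 = 135.32 g/s.
W = (1−0.606)×135.32 + 36.504 = 89.821 g/s.
Purge J = 0.256×89.821 = 22.994 g/s.

22.99 g/s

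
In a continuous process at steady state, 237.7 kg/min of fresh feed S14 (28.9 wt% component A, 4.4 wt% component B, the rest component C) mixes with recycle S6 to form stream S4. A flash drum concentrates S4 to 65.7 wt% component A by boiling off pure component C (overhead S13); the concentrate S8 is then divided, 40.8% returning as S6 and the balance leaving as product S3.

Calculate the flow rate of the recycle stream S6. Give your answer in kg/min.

Overall component A balance (none leaves overhead): component A in fresh feed = component A in product, i.e. 237.7×0.289 = (1−0.408)·S8·0.657.
S8 = 68.695/(0.657×0.592) = 176.62 kg/min.
Recycle S6 = 0.408×176.62 = 72.061 kg/min.

72.06 kg/min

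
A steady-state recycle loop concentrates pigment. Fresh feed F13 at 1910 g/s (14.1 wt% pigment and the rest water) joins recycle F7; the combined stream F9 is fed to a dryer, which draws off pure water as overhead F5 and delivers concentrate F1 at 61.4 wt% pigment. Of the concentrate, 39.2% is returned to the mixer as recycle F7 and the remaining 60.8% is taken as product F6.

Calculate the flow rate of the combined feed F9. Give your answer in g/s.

2193 g/s

Overall pigment balance (none leaves overhead): pigment in fresh feed = pigment in product, i.e. 1910×0.141 = (1−0.392)·F1·0.614.
F1 = 269.31/(0.614×0.608) = 721.41 g/s.
Recycle F7 = 0.392×721.41 = 282.79 g/s.
Combined feed F9 = 1910 + 282.79 = 2192.8 g/s.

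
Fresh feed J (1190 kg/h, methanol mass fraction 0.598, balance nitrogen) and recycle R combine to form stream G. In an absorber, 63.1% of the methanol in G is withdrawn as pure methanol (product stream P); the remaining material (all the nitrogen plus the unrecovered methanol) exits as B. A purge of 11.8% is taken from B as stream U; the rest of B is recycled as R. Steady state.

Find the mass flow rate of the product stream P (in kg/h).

665.7 kg/h

methanol in G: m_A = 1190×0.598 + (1−0.118)·(1−0.631)·m_A, so m_A = 711.62/0.6745 = 1055 kg/h.
Product P = 0.631×1055 = 665.68 kg/h.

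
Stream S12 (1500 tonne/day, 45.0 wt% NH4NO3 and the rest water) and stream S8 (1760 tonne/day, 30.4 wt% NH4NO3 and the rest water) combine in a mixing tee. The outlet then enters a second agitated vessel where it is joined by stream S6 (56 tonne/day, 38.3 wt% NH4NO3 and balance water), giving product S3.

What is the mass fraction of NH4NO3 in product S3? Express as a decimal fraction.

Overall, product flow = 3316 tonne/day.
NH4NO3 in = 1500×0.450 + 1760×0.304 + 56×0.383 = 1231.5 tonne/day.
NH4NO3 fraction in S3 = 0.3714.

0.3714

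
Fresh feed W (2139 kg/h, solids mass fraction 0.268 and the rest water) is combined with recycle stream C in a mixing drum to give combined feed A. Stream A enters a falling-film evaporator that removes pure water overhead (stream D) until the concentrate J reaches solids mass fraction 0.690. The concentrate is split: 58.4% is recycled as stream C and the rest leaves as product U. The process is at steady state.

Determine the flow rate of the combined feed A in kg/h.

Overall solids balance (none leaves overhead): solids in fresh feed = solids in product, i.e. 2139×0.268 = (1−0.584)·J·0.690.
J = 573.25/(0.690×0.416) = 1997.1 kg/h.
Recycle C = 0.584×1997.1 = 1166.3 kg/h.
Combined feed A = 2139 + 1166.3 = 3305.3 kg/h.

3305 kg/h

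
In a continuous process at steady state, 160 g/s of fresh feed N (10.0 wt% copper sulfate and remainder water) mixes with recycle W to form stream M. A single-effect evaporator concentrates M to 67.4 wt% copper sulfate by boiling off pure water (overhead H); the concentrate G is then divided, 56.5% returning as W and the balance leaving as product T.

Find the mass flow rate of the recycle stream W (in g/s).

Overall copper sulfate balance (none leaves overhead): copper sulfate in fresh feed = copper sulfate in product, i.e. 160×0.100 = (1−0.565)·G·0.674.
G = 16/(0.674×0.435) = 54.572 g/s.
Recycle W = 0.565×54.572 = 30.833 g/s.

30.83 g/s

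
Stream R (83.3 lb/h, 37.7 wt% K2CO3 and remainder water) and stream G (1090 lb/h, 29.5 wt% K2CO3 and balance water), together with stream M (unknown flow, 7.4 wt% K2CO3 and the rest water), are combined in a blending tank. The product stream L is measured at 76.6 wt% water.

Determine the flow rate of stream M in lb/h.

Let M be the unknown flow. Total out = 1173.3 + M.
water balance: 820.35 + 0.926·M = 0.766·(1173.3 + M)
(0.926 − 0.766)·M = 0.766×1173.3 − 820.35 = 78.402
M = 78.402 / 0.160 = 490.01 lb/h

490 lb/h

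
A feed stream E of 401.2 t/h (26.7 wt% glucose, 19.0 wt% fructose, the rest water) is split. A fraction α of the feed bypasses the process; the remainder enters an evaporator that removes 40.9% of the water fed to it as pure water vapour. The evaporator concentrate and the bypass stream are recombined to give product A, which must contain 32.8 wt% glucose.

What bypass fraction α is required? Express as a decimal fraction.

All 401.2×0.267 = 107.12 t/h of glucose reaches A, so A = 107.12/0.328 = 326.59 t/h and vapour = 74.613 t/h.
The evaporator receives (1−α)·401.2 of feed at 0.543 water and removes 0.409 of that water:
0.409×0.543×(1−α)×401.2 = 74.613
(1−α) = 74.613/89.101 = 0.8374;  α = 0.1626.

0.163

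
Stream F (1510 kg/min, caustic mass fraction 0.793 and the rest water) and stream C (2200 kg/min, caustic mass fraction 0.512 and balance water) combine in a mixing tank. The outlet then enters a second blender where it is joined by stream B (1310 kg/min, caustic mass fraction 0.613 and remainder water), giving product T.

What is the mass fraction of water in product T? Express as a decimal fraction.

Overall, product flow = 5020 kg/min.
water in = 1510×0.207 + 2200×0.488 + 1310×0.387 = 1893.1 kg/min.
water fraction in T = 0.377.

0.377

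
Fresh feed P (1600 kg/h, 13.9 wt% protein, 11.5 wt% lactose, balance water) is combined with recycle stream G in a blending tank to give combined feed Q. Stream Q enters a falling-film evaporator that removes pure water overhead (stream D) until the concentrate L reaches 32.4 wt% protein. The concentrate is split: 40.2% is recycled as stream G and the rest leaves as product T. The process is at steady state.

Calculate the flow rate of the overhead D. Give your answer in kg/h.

Overall protein balance (none leaves overhead): protein in fresh feed = protein in product, i.e. 1600×0.139 = (1−0.402)·L·0.324.
L = 222.4/(0.324×0.598) = 1147.9 kg/h.
Recycle G = 0.402×1147.9 = 461.44 kg/h.
Combined feed Q = 1600 + 461.44 = 2061.4 kg/h.
Overhead D = Q − L = 2061.4 − 1147.9 = 913.58 kg/h.

913.6 kg/h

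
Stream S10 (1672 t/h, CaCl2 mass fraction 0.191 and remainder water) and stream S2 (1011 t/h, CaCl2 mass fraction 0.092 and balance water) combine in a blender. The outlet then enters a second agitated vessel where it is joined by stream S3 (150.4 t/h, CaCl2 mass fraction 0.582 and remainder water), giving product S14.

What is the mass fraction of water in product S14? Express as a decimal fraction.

Overall, product flow = 2833.4 t/h.
water in = 1672×0.809 + 1011×0.908 + 150.4×0.418 = 2333.5 t/h.
water fraction in S14 = 0.824.

0.824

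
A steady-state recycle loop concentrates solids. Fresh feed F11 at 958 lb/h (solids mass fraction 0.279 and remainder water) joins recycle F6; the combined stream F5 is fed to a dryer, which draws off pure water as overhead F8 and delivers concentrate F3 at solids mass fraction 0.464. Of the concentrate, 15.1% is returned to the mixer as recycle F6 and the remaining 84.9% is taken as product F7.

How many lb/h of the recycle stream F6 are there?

Overall solids balance (none leaves overhead): solids in fresh feed = solids in product, i.e. 958×0.279 = (1−0.151)·F3·0.464.
F3 = 267.28/(0.464×0.849) = 678.49 lb/h.
Recycle F6 = 0.151×678.49 = 102.45 lb/h.

102.5 lb/h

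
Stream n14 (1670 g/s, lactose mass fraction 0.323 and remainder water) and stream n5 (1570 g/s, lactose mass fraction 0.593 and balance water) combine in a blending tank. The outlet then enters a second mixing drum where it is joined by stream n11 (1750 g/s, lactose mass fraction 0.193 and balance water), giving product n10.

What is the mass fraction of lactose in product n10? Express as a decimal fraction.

0.362

Overall, product flow = 4990 g/s.
lactose in = 1670×0.323 + 1570×0.593 + 1750×0.193 = 1808.2 g/s.
lactose fraction in n10 = 0.362.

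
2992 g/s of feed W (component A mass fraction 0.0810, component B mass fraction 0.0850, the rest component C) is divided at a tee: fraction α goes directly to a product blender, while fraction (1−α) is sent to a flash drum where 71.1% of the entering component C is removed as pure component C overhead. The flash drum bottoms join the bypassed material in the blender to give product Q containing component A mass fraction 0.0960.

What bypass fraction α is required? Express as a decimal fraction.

0.736

All 2992×0.081 = 242.35 g/s of component A reaches Q, so Q = 242.35/0.096 = 2524.5 g/s and vapour = 467.5 g/s.
The evaporator receives (1−α)·2992 of feed at 0.834 component C and removes 0.711 of that component C:
0.711×0.834×(1−α)×2992 = 467.5
(1−α) = 467.5/1774.2 = 0.2635;  α = 0.7365.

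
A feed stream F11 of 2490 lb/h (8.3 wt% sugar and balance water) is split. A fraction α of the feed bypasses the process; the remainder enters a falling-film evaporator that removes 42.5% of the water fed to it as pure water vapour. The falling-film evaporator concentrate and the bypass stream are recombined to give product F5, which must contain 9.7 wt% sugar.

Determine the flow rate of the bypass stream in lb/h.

1568 lb/h

All 2490×0.083 = 206.67 lb/h of sugar reaches F5, so F5 = 206.67/0.097 = 2130.6 lb/h and vapour = 359.38 lb/h.
The evaporator receives (1−α)·2490 of feed at 0.917 water and removes 0.425 of that water:
0.425×0.917×(1−α)×2490 = 359.38
(1−α) = 359.38/970.42 = 0.3703;  α = 0.6297.
Bypass flow = 0.6297×2490 = 1567.9 lb/h.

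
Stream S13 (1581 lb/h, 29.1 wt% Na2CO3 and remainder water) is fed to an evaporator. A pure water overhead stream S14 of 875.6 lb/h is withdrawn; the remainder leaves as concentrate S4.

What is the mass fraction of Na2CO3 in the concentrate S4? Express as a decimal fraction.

Na2CO3 is not removed: 1581×0.291 = 460.07 lb/h of Na2CO3 enters S4.
Concentrate = 1581 − 875.6 = 705.4 lb/h.
Mass fraction = 460.07/705.4 = 0.6522.

0.6522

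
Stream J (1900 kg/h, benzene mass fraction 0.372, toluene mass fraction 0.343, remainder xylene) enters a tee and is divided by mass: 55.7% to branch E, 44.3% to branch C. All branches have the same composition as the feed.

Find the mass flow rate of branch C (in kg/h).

841.7 kg/h

Branch C flow = 0.443×1900 = 841.7 kg/h.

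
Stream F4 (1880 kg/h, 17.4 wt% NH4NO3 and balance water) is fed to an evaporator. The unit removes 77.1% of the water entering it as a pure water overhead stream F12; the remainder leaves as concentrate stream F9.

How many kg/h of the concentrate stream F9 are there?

682.7 kg/h

water entering = 1880×0.826 = 1552.9 kg/h; overhead removed = 0.771×1552.9 = 1197.3 kg/h.
Concentrate = 1880 − 1197.3 = 682.73 kg/h.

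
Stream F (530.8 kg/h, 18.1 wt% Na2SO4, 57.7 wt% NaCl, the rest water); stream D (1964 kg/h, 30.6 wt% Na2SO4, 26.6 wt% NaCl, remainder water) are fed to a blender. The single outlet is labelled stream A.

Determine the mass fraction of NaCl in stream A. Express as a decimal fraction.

Total flow out = 530.8 + 1964 = 2494.8 kg/h.
NaCl in = 530.8×0.577 + 1964×0.266 = 828.7 kg/h.
NaCl mass fraction in A = 828.7/2494.8 = 0.332.

0.332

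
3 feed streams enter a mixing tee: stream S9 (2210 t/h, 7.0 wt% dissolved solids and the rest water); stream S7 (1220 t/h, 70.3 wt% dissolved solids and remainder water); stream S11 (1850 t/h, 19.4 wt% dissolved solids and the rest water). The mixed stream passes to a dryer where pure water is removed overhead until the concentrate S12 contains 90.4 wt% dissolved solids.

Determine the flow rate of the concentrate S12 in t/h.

1517 t/h

dissolved solids entering = 2210×0.070 + 1220×0.703 + 1850×0.194 = 1371.3 t/h.
All dissolved solids reports to S12, so S12 = 1371.3/0.904 = 1516.9 t/h.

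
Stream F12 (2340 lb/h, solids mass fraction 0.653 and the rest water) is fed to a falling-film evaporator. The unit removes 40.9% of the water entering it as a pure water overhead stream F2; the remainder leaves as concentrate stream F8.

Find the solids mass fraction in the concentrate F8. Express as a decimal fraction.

0.761

solids is not removed: 2340×0.653 = 1528 lb/h of solids enters F8.
water entering = 2340×0.347 = 811.98 lb/h; overhead removed = 0.409×811.98 = 332.1 lb/h.
Concentrate = 2340 − 332.1 = 2007.9 lb/h.
Mass fraction = 1528/2007.9 = 0.761.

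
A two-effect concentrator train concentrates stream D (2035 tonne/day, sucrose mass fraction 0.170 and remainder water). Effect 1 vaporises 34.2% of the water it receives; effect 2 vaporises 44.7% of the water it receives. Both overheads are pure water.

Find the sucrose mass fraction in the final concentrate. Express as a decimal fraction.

0.360

water in feed = 2035×0.830 = 1689 tonne/day.
After stage 1: water left = (1−0.342)×1689 = 1111.4; stream total = 1457.3 tonne/day.
After stage 2: water left = (1−0.447)×1111.4 = 614.6; final concentrate = 960.55 tonne/day.
sucrose fraction = 345.95/960.55 = 0.360.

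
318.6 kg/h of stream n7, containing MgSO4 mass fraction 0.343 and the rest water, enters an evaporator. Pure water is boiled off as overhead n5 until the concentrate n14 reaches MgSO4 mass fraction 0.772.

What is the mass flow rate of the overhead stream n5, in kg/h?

MgSO4 is conserved: 318.6×0.343 = 109.28 kg/h all reports to the concentrate.
Concentrate = 109.28/(target fraction) = 141.55 kg/h.
Overhead = 318.6 − 141.55 = 177.05 kg/h.

177 kg/h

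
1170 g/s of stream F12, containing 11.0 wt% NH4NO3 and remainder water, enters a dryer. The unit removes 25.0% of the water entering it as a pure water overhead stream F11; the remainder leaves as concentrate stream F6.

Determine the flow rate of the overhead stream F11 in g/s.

water entering = 1170×0.890 = 1041.3 g/s; overhead removed = 0.250×1041.3 = 260.32 g/s.

260.3 g/s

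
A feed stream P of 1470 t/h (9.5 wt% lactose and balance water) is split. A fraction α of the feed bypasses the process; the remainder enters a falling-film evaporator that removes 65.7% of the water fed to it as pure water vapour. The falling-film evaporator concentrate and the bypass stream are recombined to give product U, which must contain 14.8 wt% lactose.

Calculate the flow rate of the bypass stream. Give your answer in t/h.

584.6 t/h

All 1470×0.095 = 139.65 t/h of lactose reaches U, so U = 139.65/0.148 = 943.58 t/h and vapour = 526.42 t/h.
The evaporator receives (1−α)·1470 of feed at 0.905 water and removes 0.657 of that water:
0.657×0.905×(1−α)×1470 = 526.42
(1−α) = 526.42/874.04 = 0.6023;  α = 0.3977.
Bypass flow = 0.3977×1470 = 584.64 t/h.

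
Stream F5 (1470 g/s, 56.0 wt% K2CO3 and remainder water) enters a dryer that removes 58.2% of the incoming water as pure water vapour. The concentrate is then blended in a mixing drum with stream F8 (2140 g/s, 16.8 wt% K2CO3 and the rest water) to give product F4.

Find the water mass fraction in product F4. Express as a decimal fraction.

Vapour removed = 0.582×0.440×1470 = 376.44 g/s; concentrate = 1093.6 g/s.
water reaching the mixer = 270.36 (from concentrate) + 2140×0.832 = 2050.8 g/s.
Product flow = 1093.6 + 2140 = 3233.6 g/s; water fraction = 0.634.

0.634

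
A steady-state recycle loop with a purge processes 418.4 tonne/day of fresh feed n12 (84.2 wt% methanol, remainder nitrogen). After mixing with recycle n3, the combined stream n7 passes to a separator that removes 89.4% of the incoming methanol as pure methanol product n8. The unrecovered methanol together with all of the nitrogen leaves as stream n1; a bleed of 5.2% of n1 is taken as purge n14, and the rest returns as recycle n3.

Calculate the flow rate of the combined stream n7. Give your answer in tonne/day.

nitrogen enters only via n12 and leaves only via the purge: 418.4×0.158 = 0.052×(nitrogen in n1), and the separator passes all nitrogen, so nitrogen in n7 = nitrogen in n1 = 1271.3 tonne/day.
methanol in n7: m_A = 418.4×0.842 + (1−0.052)·(1−0.894)·m_A, so m_A = 352.29/0.8995 = 391.65 tonne/day.
n7 = 391.65 + 1271.3 = 1662.9 tonne/day.

1663 tonne/day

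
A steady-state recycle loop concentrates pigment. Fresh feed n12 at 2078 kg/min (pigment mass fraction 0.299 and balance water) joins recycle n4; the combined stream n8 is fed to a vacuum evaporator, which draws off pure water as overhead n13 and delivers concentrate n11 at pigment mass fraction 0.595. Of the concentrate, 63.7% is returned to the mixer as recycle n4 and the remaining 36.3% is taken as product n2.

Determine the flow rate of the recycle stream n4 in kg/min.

1832 kg/min

Overall pigment balance (none leaves overhead): pigment in fresh feed = pigment in product, i.e. 2078×0.299 = (1−0.637)·n11·0.595.
n11 = 621.32/(0.595×0.363) = 2876.7 kg/min.
Recycle n4 = 0.637×2876.7 = 1832.5 kg/min.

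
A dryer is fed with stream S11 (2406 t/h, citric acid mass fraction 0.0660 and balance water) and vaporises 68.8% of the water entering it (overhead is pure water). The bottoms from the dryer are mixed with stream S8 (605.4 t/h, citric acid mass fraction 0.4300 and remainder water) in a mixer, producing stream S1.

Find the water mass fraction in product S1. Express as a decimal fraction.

0.7140

Vapour removed = 0.688×0.934×2406 = 1546.1 t/h; concentrate = 859.92 t/h.
water reaching the mixer = 701.13 (from concentrate) + 605.4×0.570 = 1046.2 t/h.
Product flow = 859.92 + 605.4 = 1465.3 t/h; water fraction = 0.7140.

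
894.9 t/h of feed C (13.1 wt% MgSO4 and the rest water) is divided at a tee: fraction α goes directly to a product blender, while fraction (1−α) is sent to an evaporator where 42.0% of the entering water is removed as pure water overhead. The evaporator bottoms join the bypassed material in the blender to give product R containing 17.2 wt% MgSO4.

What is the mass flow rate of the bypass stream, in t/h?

310.4 t/h

All 894.9×0.131 = 117.23 t/h of MgSO4 reaches R, so R = 117.23/0.172 = 681.58 t/h and vapour = 213.32 t/h.
The evaporator receives (1−α)·894.9 of feed at 0.869 water and removes 0.420 of that water:
0.420×0.869×(1−α)×894.9 = 213.32
(1−α) = 213.32/326.62 = 0.6531;  α = 0.3469.
Bypass flow = 0.3469×894.9 = 310.43 t/h.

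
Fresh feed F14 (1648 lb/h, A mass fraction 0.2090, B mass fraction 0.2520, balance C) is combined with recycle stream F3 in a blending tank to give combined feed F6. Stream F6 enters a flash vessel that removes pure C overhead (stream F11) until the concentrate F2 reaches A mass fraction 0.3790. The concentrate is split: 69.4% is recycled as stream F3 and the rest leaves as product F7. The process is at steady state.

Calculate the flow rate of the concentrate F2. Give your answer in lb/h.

Overall A balance (none leaves overhead): A in fresh feed = A in product, i.e. 1648×0.209 = (1−0.694)·F2·0.379.
F2 = 344.43/(0.379×0.306) = 2969.9 lb/h.

2970 lb/h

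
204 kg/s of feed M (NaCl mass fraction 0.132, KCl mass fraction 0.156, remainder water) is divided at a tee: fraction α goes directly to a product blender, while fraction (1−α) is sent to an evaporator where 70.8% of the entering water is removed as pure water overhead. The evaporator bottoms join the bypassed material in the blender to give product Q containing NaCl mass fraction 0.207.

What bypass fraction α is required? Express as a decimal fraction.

0.281

All 204×0.132 = 26.928 kg/s of NaCl reaches Q, so Q = 26.928/0.207 = 130.09 kg/s and vapour = 73.913 kg/s.
The evaporator receives (1−α)·204 of feed at 0.712 water and removes 0.708 of that water:
0.708×0.712×(1−α)×204 = 73.913
(1−α) = 73.913/102.84 = 0.7187;  α = 0.2813.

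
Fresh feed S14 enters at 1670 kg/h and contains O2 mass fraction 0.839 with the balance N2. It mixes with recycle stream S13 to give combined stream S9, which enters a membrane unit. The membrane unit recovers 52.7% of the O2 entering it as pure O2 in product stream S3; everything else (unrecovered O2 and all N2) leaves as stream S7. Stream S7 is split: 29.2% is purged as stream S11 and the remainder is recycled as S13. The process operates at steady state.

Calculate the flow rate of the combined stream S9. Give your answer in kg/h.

N2 enters only via S14 and leaves only via the purge: 1670×0.161 = 0.292×(N2 in S7), and the membrane unit passes all N2, so N2 in S9 = N2 in S7 = 920.79 kg/h.
O2 in S9: m_A = 1670×0.839 + (1−0.292)·(1−0.527)·m_A, so m_A = 1401.1/0.6651 = 2106.6 kg/h.
S9 = 2106.6 + 920.79 = 3027.4 kg/h.

3027 kg/h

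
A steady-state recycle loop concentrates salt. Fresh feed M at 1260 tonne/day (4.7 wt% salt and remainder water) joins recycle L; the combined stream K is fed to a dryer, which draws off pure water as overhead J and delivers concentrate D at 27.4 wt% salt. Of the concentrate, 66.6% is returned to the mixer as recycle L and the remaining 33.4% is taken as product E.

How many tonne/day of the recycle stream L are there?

431 tonne/day

Overall salt balance (none leaves overhead): salt in fresh feed = salt in product, i.e. 1260×0.047 = (1−0.666)·D·0.274.
D = 59.22/(0.274×0.334) = 647.1 tonne/day.
Recycle L = 0.666×647.1 = 430.97 tonne/day.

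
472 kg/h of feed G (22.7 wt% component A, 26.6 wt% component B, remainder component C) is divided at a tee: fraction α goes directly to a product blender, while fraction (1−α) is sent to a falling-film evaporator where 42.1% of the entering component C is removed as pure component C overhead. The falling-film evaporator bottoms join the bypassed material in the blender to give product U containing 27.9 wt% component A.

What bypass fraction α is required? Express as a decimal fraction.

0.127

All 472×0.227 = 107.14 kg/h of component A reaches U, so U = 107.14/0.279 = 384.03 kg/h and vapour = 87.971 kg/h.
The evaporator receives (1−α)·472 of feed at 0.507 component C and removes 0.421 of that component C:
0.421×0.507×(1−α)×472 = 87.971
(1−α) = 87.971/100.75 = 0.8732;  α = 0.1268.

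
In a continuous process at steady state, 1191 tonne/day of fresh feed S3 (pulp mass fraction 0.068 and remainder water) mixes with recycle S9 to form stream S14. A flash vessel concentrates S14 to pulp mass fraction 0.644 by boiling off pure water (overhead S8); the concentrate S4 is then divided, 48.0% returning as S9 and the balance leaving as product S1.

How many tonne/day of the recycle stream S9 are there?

116.1 tonne/day

Overall pulp balance (none leaves overhead): pulp in fresh feed = pulp in product, i.e. 1191×0.068 = (1−0.480)·S4·0.644.
S4 = 80.988/(0.644×0.520) = 241.84 tonne/day.
Recycle S9 = 0.480×241.84 = 116.08 tonne/day.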